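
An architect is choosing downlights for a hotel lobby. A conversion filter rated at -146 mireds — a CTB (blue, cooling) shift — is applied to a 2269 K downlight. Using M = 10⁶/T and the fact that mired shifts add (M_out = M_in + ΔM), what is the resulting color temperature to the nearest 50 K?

3400 K

M_in = 10⁶/2269 = 440.72 mireds.
M_out = 440.72 + (-146) = 294.72 mireds.
T_out = 10⁶/294.72 = 3393.0 K → 3400 K.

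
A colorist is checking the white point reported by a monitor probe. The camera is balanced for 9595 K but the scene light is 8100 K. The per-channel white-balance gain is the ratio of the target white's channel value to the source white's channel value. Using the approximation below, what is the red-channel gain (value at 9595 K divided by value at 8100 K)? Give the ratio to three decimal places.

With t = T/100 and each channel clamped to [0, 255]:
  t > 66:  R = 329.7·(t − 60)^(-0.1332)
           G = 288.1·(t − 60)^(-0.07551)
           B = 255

At 8100 K (t = 81):
  R = 329.7·(81 − 60)^(-0.1332) = 329.7·21^(-0.1332) = 329.7·0.66662 = 219.786.
At 9595 K (t = 95.95):
  R = 329.7·(95.95 − 60)^(-0.1332) = 329.7·35.95^(-0.1332) = 329.7·0.62056 = 204.597.
Gain = 204.597 / 219.786 = 0.9309 → 0.931.

0.931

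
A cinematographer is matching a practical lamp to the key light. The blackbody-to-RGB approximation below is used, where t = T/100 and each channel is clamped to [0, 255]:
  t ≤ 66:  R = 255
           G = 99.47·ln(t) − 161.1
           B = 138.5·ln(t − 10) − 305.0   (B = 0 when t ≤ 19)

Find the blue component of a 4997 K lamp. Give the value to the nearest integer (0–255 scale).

206

t = 4997/100 = 49.97; the t ≤ 66 branch applies.
B = 138.5·ln(49.97 − 10) − 305.0 = 138.5·ln 39.97 − 305.0 = 138.5·3.6881 − 305.0 = 205.806.
Rounded: 206.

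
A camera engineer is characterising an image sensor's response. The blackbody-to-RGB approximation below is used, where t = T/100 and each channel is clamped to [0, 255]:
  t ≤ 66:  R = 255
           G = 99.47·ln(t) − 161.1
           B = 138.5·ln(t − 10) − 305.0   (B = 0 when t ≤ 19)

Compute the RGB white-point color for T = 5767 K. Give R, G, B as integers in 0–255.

t = 5767/100 = 57.67; the t ≤ 66 branch applies.
R = 255 by definition for t ≤ 66.
G = 99.47·ln 57.67 − 161.1 = 99.47·4.0547 − 161.1 = 242.225.
B = 138.5·ln(57.67 − 10) − 305.0 = 138.5·ln 47.67 − 305.0 = 138.5·3.8643 − 305.0 = 230.206.
Rounded: (255, 242, 230).

R=255, G=242, B=230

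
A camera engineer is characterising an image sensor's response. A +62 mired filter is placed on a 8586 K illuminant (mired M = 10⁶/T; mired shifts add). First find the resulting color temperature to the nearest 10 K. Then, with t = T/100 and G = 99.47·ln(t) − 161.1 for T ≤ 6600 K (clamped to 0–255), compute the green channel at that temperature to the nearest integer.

239

M_in = 10⁶/8586 = 116.47; M_out = 116.47 + (+62) = 178.47.
T_out = 10⁶/178.47 = 5603.2 K → 5600 K; t = 56.
G = 99.47·ln 56 − 161.1 = 99.47·4.0254 − 161.1 = 239.302.
Rounded: 239.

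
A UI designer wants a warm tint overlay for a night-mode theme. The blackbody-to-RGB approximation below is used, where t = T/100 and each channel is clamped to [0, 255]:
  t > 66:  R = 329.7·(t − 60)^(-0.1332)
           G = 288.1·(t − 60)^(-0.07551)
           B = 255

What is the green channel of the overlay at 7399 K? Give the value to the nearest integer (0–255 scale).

t = 7399/100 = 73.99; the t > 66 branch applies.
G = 288.1·(73.99 − 60)^(-0.07551) = 288.1·13.99^(-0.07551) = 288.1·0.81937 = 236.060.
Rounded: 236.

236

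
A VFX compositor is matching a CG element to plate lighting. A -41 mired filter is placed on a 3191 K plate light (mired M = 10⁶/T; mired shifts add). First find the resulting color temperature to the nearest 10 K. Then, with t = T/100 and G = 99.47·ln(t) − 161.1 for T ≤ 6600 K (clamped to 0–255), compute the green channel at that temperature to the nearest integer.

197

M_in = 10⁶/3191 = 313.38; M_out = 313.38 + (-41) = 272.38.
T_out = 10⁶/272.38 = 3671.3 K → 3670 K; t = 36.7.
G = 99.47·ln 36.7 − 161.1 = 99.47·3.6028 − 161.1 = 197.268.
Rounded: 197.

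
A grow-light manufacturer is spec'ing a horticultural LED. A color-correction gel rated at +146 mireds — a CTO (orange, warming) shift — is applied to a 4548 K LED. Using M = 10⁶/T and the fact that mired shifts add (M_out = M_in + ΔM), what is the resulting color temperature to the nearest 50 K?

2750 K

M_in = 10⁶/4548 = 219.88 mireds.
M_out = 219.88 + (+146) = 365.88 mireds.
T_out = 10⁶/365.88 = 2733.2 K → 2750 K.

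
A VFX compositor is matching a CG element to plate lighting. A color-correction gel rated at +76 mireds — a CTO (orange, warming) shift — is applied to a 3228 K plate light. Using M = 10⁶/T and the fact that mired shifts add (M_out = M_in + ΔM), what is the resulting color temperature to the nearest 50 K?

2600 K

M_in = 10⁶/3228 = 309.79 mireds.
M_out = 309.79 + (+76) = 385.79 mireds.
T_out = 10⁶/385.79 = 2592.1 K → 2600 K.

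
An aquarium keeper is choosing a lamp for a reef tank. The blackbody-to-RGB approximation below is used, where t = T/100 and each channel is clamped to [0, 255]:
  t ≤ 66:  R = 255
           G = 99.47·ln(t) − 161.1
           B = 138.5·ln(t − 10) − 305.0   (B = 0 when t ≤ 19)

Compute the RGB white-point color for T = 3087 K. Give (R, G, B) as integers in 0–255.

t = 3087/100 = 30.87; the t ≤ 66 branch applies.
R = 255 by definition for t ≤ 66.
G = 99.47·ln 30.87 − 161.1 = 99.47·3.4298 − 161.1 = 180.061.
B = 138.5·ln(30.87 − 10) − 305.0 = 138.5·ln 20.87 − 305.0 = 138.5·3.0383 − 305.0 = 115.806.
Rounded: (255, 180, 116).

(255, 180, 116)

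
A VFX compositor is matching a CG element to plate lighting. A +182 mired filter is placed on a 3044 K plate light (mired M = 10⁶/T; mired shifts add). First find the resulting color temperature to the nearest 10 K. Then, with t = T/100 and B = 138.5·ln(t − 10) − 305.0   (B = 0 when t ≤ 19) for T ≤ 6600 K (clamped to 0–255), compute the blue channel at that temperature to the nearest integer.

M_in = 10⁶/3044 = 328.52; M_out = 328.52 + (+182) = 510.52.
T_out = 10⁶/510.52 = 1958.8 K → 1960 K; t = 19.6.
B = 138.5·ln(19.6 − 10) − 305.0 = 138.5·ln 9.6 − 305.0 = 138.5·2.2618 − 305.0 = 8.254.
Rounded: 8.

8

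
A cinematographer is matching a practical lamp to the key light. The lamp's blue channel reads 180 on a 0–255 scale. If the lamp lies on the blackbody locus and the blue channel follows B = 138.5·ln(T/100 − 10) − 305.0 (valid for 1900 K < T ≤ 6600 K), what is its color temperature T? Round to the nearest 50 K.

ln(t − 10) = (180 + 305.0) / 138.5 = 3.5018.
t − 10 = e^3.5018 = 33.175, so t = 43.175.
T = 100·t = 4318 K → 4300 K to the nearest 50 K.

4300 K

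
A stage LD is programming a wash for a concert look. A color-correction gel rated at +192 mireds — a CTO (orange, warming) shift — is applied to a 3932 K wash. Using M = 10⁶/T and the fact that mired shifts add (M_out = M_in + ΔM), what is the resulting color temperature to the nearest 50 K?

M_in = 10⁶/3932 = 254.32 mireds.
M_out = 254.32 + (+192) = 446.32 mireds.
T_out = 10⁶/446.32 = 2240.5 K → 2250 K.

2250 K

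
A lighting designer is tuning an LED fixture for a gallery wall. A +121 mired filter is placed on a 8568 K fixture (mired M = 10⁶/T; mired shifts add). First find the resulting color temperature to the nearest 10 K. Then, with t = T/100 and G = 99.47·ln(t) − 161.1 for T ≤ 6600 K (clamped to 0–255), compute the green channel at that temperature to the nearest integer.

211

M_in = 10⁶/8568 = 116.71; M_out = 116.71 + (+121) = 237.71.
T_out = 10⁶/237.71 = 4206.7 K → 4210 K; t = 42.1.
G = 99.47·ln 42.1 − 161.1 = 99.47·3.7400 − 161.1 = 210.923.
Rounded: 211.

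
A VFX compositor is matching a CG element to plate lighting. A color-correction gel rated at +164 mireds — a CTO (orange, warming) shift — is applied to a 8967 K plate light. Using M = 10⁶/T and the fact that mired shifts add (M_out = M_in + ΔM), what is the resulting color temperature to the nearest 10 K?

3630 K

M_in = 10⁶/8967 = 111.52 mireds.
M_out = 111.52 + (+164) = 275.52 mireds.
T_out = 10⁶/275.52 = 3629.5 K → 3630 K.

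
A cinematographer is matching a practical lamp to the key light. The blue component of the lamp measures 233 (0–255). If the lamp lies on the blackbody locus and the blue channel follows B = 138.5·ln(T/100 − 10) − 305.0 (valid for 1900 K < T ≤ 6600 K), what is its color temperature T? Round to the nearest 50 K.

5850 K

ln(t − 10) = (233 + 305.0) / 138.5 = 3.8845.
t − 10 = e^3.8845 = 48.641, so t = 58.641.
T = 100·t = 5864 K → 5850 K to the nearest 50 K.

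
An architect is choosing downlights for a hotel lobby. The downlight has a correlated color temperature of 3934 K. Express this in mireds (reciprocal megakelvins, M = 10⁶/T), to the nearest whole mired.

254 mireds

M = 10⁶ / 3934 = 254.194 → 254 mireds.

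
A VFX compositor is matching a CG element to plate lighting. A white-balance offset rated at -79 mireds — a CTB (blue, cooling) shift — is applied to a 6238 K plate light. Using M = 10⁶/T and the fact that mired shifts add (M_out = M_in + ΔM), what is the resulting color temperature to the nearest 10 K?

M_in = 10⁶/6238 = 160.31 mireds.
M_out = 160.31 + (-79) = 81.31 mireds.
T_out = 10⁶/81.31 = 12298.9 K → 12300 K.

12300 K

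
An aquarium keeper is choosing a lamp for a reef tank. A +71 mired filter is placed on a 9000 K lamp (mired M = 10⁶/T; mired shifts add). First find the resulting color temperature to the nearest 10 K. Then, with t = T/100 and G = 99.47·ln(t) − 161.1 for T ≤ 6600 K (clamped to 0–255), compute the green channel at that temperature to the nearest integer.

M_in = 10⁶/9000 = 111.11; M_out = 111.11 + (+71) = 182.11.
T_out = 10⁶/182.11 = 5491.2 K → 5490 K; t = 54.9.
G = 99.47·ln 54.9 − 161.1 = 99.47·4.0055 − 161.1 = 237.328.
Rounded: 237.

237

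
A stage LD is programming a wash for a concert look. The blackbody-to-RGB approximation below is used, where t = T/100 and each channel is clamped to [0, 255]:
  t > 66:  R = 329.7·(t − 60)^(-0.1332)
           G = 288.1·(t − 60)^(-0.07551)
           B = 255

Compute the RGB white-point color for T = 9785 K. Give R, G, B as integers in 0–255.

R=203, G=219, B=255

t = 9785/100 = 97.85; the t > 66 branch applies.
R = 329.7·(97.85 − 60)^(-0.1332) = 329.7·37.85^(-0.1332) = 329.7·0.61631 = 203.199.
G = 288.1·(97.85 − 60)^(-0.07551) = 288.1·37.85^(-0.07551) = 288.1·0.76005 = 218.969.
B = 255 by definition for t > 66.
Rounded: (203, 219, 255).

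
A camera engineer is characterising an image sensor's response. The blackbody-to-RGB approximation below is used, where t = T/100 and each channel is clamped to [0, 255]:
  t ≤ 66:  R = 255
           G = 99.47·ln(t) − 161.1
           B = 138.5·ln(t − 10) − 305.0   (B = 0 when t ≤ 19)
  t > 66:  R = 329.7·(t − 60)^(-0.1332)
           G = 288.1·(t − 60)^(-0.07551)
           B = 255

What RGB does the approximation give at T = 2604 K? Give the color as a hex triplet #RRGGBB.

t = 2604/100 = 26.04; the t ≤ 66 branch applies.
R = 255 by definition for t ≤ 66.
G = 99.47·ln 26.04 − 161.1 = 99.47·3.2596 − 161.1 = 163.136.
B = 138.5·ln(26.04 − 10) − 305.0 = 138.5·ln 16.04 − 305.0 = 138.5·2.7751 − 305.0 = 79.349.
Rounded: (255, 163, 79).
In hex: #FFA34F.

#FFA34F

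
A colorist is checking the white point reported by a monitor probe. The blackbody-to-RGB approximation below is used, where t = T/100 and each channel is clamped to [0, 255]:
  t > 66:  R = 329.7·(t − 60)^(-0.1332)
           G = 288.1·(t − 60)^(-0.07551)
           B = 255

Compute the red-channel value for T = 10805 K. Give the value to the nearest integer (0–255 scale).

197

t = 10805/100 = 108.05; the t > 66 branch applies.
R = 329.7·(108.05 − 60)^(-0.1332) = 329.7·48.05^(-0.1332) = 329.7·0.59703 = 196.842.
Rounded: 197.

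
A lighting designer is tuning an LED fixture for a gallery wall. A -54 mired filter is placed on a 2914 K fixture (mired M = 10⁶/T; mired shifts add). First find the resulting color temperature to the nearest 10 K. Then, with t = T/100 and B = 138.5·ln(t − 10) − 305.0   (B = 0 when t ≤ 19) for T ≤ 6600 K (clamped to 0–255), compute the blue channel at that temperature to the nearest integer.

139

M_in = 10⁶/2914 = 343.17; M_out = 343.17 + (-54) = 289.17.
T_out = 10⁶/289.17 = 3458.2 K → 3460 K; t = 34.6.
B = 138.5·ln(34.6 − 10) − 305.0 = 138.5·ln 24.6 − 305.0 = 138.5·3.2027 − 305.0 = 138.580.
Rounded: 139.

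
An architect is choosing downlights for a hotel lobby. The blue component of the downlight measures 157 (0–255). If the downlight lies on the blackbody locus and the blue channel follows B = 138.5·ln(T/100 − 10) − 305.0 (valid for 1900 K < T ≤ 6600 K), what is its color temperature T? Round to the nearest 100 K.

ln(t − 10) = (157 + 305.0) / 138.5 = 3.3357.
t − 10 = e^3.3357 = 28.099, so t = 38.099.
T = 100·t = 3810 K → 3800 K to the nearest 100 K.

3800 K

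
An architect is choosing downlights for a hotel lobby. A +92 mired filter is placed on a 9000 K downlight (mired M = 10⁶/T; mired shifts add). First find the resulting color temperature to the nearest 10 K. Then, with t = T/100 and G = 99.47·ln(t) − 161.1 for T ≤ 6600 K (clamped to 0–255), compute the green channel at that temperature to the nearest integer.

M_in = 10⁶/9000 = 111.11; M_out = 111.11 + (+92) = 203.11.
T_out = 10⁶/203.11 = 4923.4 K → 4920 K; t = 49.2.
G = 99.47·ln 49.2 − 161.1 = 99.47·3.8959 − 161.1 = 226.425.
Rounded: 226.

226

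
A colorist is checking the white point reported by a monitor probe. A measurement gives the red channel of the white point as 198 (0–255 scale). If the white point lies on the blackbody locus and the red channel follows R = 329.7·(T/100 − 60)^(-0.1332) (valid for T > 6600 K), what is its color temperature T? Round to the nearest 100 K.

(t − 60)^(-0.1332) = 198/329.7 = 0.60055.
t − 60 = 0.60055^(1/-0.1332) = 0.60055^(-7.508) = 45.980, so t = 105.980.
T = 100·t = 10598 K → 10600 K to the nearest 100 K.

10600 K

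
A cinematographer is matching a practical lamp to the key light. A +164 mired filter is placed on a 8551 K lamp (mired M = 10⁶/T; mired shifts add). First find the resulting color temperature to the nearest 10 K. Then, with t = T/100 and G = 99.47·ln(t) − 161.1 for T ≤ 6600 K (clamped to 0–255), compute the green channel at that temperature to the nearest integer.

M_in = 10⁶/8551 = 116.95; M_out = 116.95 + (+164) = 280.95.
T_out = 10⁶/280.95 = 3559.4 K → 3560 K; t = 35.6.
G = 99.47·ln 35.6 − 161.1 = 99.47·3.5723 − 161.1 = 194.241.
Rounded: 194.

194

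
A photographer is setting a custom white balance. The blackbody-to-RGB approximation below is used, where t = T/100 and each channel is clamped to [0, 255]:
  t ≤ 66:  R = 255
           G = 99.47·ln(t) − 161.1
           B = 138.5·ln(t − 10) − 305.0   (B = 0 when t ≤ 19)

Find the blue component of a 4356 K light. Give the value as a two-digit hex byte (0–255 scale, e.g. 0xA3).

0xB6

t = 4356/100 = 43.56; the t ≤ 66 branch applies.
B = 138.5·ln(43.56 − 10) − 305.0 = 138.5·ln 33.56 − 305.0 = 138.5·3.5133 − 305.0 = 181.597.
Rounded: 182; in hex, 0xB6.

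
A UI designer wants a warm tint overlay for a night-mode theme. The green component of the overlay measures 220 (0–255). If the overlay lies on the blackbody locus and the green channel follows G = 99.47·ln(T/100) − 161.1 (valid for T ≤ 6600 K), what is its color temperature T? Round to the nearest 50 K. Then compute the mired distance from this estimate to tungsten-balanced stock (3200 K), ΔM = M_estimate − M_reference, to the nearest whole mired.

-95 mireds

ln t = (220 + 161.1) / 99.47 = 3.8313.
t = e^3.8313 = 46.123.
T = 100·t = 4612 K → 4600 K to the nearest 50 K.
M_estimate = 10⁶/4600 = 217.39; M_reference = 10⁶/3200 = 312.50.
ΔM = 217.39 − 312.50 = -95.11 → -95 mireds.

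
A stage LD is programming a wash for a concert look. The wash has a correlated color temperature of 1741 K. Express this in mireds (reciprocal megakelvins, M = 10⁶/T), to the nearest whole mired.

M = 10⁶ / 1741 = 574.383 → 574 mireds.

574 mireds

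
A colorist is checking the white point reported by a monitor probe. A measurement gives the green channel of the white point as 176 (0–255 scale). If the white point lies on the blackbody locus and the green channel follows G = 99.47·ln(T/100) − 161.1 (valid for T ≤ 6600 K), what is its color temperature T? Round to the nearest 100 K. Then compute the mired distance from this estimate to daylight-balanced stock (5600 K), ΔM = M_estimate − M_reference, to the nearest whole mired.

ln t = (176 + 161.1) / 99.47 = 3.3890.
t = e^3.3890 = 29.635.
T = 100·t = 2964 K → 3000 K to the nearest 100 K.
M_estimate = 10⁶/3000 = 333.33; M_reference = 10⁶/5600 = 178.57.
ΔM = 333.33 − 178.57 = 154.76 → +155 mireds.

+155 mireds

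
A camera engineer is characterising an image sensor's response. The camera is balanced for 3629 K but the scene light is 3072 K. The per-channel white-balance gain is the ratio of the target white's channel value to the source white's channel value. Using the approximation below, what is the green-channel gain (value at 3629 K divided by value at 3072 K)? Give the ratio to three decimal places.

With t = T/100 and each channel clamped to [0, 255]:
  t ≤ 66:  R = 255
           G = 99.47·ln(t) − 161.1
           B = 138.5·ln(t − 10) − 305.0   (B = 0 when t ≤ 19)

1.092

At 3072 K (t = 30.72):
  G = 99.47·ln 30.72 − 161.1 = 99.47·3.4249 − 161.1 = 179.576.
At 3629 K (t = 36.29):
  G = 99.47·ln 36.29 − 161.1 = 99.47·3.5915 − 161.1 = 196.151.
Gain = 196.151 / 179.576 = 1.0923 → 1.092.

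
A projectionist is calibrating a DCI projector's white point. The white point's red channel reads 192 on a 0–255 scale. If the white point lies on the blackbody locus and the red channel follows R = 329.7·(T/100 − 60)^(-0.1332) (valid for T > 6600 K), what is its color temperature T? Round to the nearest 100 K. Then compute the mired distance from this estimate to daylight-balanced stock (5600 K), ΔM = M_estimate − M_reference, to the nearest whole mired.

-94 mireds

(t − 60)^(-0.1332) = 192/329.7 = 0.58235.
t − 60 = 0.58235^(1/-0.1332) = 0.58235^(-7.508) = 57.929, so t = 117.929.
T = 100·t = 11793 K → 11800 K to the nearest 100 K.
M_estimate = 10⁶/11800 = 84.75; M_reference = 10⁶/5600 = 178.57.
ΔM = 84.75 − 178.57 = -93.83 → -94 mireds.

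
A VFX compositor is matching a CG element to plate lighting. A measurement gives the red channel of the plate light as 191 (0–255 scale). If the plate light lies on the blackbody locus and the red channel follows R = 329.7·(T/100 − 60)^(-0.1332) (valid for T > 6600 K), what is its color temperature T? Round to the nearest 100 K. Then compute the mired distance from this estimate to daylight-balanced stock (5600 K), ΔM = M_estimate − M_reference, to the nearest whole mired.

(t − 60)^(-0.1332) = 191/329.7 = 0.57931.
t − 60 = 0.57931^(1/-0.1332) = 0.57931^(-7.508) = 60.245, so t = 120.245.
T = 100·t = 12025 K → 12000 K to the nearest 100 K.
M_estimate = 10⁶/12000 = 83.33; M_reference = 10⁶/5600 = 178.57.
ΔM = 83.33 − 178.57 = -95.24 → -95 mireds.

-95 mireds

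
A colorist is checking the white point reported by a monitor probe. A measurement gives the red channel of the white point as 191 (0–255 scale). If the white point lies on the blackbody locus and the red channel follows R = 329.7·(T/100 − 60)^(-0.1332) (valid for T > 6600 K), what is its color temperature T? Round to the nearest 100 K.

12000 K

(t − 60)^(-0.1332) = 191/329.7 = 0.57931.
t − 60 = 0.57931^(1/-0.1332) = 0.57931^(-7.508) = 60.245, so t = 120.245.
T = 100·t = 12025 K → 12000 K to the nearest 100 K.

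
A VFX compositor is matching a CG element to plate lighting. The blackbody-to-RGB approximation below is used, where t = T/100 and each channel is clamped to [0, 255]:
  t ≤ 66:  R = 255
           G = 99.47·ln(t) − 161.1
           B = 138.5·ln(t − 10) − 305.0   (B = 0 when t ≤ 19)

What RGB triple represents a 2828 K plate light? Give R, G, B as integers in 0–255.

R=255, G=171, B=97

t = 2828/100 = 28.28; the t ≤ 66 branch applies.
R = 255 by definition for t ≤ 66.
G = 99.47·ln 28.28 − 161.1 = 99.47·3.3422 − 161.1 = 171.344.
B = 138.5·ln(28.28 − 10) − 305.0 = 138.5·ln 18.28 − 305.0 = 138.5·2.9058 − 305.0 = 97.454.
Rounded: (255, 171, 97).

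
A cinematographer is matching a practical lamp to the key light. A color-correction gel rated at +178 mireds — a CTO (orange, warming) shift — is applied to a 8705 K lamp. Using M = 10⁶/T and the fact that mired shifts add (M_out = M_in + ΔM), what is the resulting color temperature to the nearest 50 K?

3400 K

M_in = 10⁶/8705 = 114.88 mireds.
M_out = 114.88 + (+178) = 292.88 mireds.
T_out = 10⁶/292.88 = 3414.4 K → 3400 K.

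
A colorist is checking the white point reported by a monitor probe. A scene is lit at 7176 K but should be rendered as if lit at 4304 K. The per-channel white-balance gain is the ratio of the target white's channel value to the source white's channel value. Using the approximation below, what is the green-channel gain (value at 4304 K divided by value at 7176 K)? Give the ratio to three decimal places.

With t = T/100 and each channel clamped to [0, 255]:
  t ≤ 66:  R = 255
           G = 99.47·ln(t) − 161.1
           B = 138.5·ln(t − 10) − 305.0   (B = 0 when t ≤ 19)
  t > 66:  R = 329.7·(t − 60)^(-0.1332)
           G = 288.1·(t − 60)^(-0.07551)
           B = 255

At 7176 K (t = 71.76):
  G = 288.1·(71.76 − 60)^(-0.07551) = 288.1·11.76^(-0.07551) = 288.1·0.83018 = 239.176.
At 4304 K (t = 43.04):
  G = 99.47·ln 43.04 − 161.1 = 99.47·3.7621 − 161.1 = 213.119.
Gain = 213.119 / 239.176 = 0.8911 → 0.891.

0.891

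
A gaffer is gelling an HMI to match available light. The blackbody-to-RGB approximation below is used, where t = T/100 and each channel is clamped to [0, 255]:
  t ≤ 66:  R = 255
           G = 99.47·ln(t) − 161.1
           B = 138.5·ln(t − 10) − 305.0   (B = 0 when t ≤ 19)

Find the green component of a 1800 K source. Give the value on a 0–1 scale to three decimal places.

t = 1800/100 = 18; the t ≤ 66 branch applies.
G = 99.47·ln 18 − 161.1 = 99.47·2.8904 − 161.1 = 126.405.
On a 0–1 scale: 126.405/255 = 0.4957 → 0.496.

0.496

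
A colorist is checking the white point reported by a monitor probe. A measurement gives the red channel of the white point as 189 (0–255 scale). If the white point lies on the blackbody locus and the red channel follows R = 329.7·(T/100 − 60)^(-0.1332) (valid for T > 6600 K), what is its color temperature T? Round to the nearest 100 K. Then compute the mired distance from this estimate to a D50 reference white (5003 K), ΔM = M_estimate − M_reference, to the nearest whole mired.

-120 mireds

(t − 60)^(-0.1332) = 189/329.7 = 0.57325.
t − 60 = 0.57325^(1/-0.1332) = 0.57325^(-7.508) = 65.199, so t = 125.199.
T = 100·t = 12520 K → 12500 K to the nearest 100 K.
M_estimate = 10⁶/12500 = 80.00; M_reference = 10⁶/5003 = 199.88.
ΔM = 80.00 − 199.88 = -119.88 → -120 mireds.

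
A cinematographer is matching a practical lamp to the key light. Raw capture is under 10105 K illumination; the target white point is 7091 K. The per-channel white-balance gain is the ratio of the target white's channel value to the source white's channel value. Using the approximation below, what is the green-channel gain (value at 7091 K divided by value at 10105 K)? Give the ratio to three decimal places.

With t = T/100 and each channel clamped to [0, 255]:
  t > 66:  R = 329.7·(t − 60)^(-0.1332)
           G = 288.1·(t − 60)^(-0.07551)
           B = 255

At 10105 K (t = 101.05):
  G = 288.1·(101.05 − 60)^(-0.07551) = 288.1·41.05^(-0.07551) = 288.1·0.75540 = 217.632.
At 7091 K (t = 70.91):
  G = 288.1·(70.91 − 60)^(-0.07551) = 288.1·10.91^(-0.07551) = 288.1·0.83490 = 240.534.
Gain = 240.534 / 217.632 = 1.1052 → 1.105.

1.105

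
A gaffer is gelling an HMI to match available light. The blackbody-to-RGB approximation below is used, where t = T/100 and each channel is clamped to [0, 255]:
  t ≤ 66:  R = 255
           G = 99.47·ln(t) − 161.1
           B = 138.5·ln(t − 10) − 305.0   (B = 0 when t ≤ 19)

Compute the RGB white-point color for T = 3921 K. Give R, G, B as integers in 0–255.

R=255, G=204, B=162

t = 3921/100 = 39.21; the t ≤ 66 branch applies.
R = 255 by definition for t ≤ 66.
G = 99.47·ln 39.21 − 161.1 = 99.47·3.6689 − 161.1 = 203.849.
B = 138.5·ln(39.21 − 10) − 305.0 = 138.5·ln 29.21 − 305.0 = 138.5·3.3745 − 305.0 = 162.370.
Rounded: (255, 204, 162).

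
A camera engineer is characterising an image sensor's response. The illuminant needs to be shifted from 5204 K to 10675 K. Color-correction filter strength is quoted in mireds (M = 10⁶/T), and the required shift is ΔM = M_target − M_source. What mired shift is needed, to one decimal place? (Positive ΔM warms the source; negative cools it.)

-98.5 mireds

M_source = 10⁶/5204 = 192.160; M_target = 10⁶/10675 = 93.677.
ΔM = 93.677 − 192.160 = -98.483 → -98.5 mireds, a cooling shift.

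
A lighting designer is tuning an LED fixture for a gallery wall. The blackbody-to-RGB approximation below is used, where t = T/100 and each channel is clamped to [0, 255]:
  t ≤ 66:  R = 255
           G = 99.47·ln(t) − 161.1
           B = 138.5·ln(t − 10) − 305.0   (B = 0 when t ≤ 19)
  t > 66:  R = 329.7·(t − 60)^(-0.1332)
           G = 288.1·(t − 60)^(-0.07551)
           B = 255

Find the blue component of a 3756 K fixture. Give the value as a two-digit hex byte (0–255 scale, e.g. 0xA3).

0x9A

t = 3756/100 = 37.56; the t ≤ 66 branch applies.
B = 138.5·ln(37.56 − 10) − 305.0 = 138.5·ln 27.56 − 305.0 = 138.5·3.3164 − 305.0 = 154.317.
Rounded: 154; in hex, 0x9A.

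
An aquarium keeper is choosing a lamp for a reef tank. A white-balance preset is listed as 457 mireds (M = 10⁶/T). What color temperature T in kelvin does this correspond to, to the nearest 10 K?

T = 10⁶ / 457 = 2188.18 K → 2190 K.

2190 K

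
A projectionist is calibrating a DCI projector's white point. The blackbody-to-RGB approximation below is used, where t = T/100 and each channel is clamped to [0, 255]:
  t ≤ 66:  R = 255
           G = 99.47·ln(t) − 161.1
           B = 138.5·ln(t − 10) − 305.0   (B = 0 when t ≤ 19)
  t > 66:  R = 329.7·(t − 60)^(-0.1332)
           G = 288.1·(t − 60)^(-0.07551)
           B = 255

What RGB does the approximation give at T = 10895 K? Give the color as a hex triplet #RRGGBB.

#C4D7FF

t = 10895/100 = 108.95; the t > 66 branch applies.
R = 329.7·(108.95 − 60)^(-0.1332) = 329.7·48.95^(-0.1332) = 329.7·0.59556 = 196.356.
G = 288.1·(108.95 − 60)^(-0.07551) = 288.1·48.95^(-0.07551) = 288.1·0.74543 = 214.758.
B = 255 by definition for t > 66.
Rounded: (196, 215, 255).
In hex: #C4D7FF.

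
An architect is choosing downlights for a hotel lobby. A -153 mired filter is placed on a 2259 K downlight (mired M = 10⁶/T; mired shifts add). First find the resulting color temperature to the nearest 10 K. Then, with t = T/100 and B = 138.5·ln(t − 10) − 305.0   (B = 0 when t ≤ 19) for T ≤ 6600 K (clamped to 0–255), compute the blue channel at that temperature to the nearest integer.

138

M_in = 10⁶/2259 = 442.67; M_out = 442.67 + (-153) = 289.67.
T_out = 10⁶/289.67 = 3452.2 K → 3450 K; t = 34.5.
B = 138.5·ln(34.5 − 10) − 305.0 = 138.5·ln 24.5 − 305.0 = 138.5·3.1987 − 305.0 = 138.016.
Rounded: 138.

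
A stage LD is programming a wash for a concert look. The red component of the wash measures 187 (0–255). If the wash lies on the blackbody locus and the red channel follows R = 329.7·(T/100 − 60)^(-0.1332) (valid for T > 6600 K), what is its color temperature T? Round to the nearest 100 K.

13100 K

(t − 60)^(-0.1332) = 187/329.7 = 0.56718.
t − 60 = 0.56718^(1/-0.1332) = 0.56718^(-7.508) = 70.620, so t = 130.620.
T = 100·t = 13062 K → 13100 K to the nearest 100 K.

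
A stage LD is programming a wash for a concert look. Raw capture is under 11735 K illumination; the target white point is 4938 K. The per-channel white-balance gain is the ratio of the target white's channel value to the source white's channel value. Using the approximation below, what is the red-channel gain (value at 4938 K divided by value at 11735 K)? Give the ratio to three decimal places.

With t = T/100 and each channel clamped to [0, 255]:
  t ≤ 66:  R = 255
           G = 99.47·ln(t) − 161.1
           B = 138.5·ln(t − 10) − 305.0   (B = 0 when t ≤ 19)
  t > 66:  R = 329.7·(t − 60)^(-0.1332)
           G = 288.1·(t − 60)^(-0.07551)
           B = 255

At 11735 K (t = 117.35):
  R = 329.7·(117.35 − 60)^(-0.1332) = 329.7·57.35^(-0.1332) = 329.7·0.58313 = 192.257.
At 4938 K (t = 49.38):
  R = 255 by definition for t ≤ 66.
Gain = 255.000 / 192.257 = 1.3263 → 1.326.

1.326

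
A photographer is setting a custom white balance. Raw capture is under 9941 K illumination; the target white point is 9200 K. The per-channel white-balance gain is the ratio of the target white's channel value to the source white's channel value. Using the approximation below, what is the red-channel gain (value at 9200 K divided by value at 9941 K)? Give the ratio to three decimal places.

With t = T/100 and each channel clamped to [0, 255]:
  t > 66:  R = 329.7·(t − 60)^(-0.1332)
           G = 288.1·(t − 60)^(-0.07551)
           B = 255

At 9941 K (t = 99.41):
  R = 329.7·(99.41 − 60)^(-0.1332) = 329.7·39.41^(-0.1332) = 329.7·0.61301 = 202.108.
At 9200 K (t = 92):
  R = 329.7·(92 − 60)^(-0.1332) = 329.7·32^(-0.1332) = 329.7·0.63025 = 207.794.
Gain = 207.794 / 202.108 = 1.0281 → 1.028.

1.028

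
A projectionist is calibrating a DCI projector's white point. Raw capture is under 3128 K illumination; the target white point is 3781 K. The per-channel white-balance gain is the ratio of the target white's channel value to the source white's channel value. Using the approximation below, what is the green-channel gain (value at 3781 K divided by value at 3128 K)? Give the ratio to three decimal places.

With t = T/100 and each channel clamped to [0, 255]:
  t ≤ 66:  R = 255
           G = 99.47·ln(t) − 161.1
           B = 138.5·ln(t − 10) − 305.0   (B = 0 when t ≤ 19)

1.104

At 3128 K (t = 31.28):
  G = 99.47·ln 31.28 − 161.1 = 99.47·3.4430 − 161.1 = 181.373.
At 3781 K (t = 37.81):
  G = 99.47·ln 37.81 − 161.1 = 99.47·3.6326 − 161.1 = 200.232.
Gain = 200.232 / 181.373 = 1.1040 → 1.104.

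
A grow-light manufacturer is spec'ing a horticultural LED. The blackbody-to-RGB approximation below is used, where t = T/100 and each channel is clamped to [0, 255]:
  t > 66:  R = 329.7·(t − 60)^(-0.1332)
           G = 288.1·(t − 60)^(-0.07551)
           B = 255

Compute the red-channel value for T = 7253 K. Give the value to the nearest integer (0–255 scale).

t = 7253/100 = 72.53; the t > 66 branch applies.
R = 329.7·(72.53 − 60)^(-0.1332) = 329.7·12.53^(-0.1332) = 329.7·0.71409 = 235.435.
Rounded: 235.

235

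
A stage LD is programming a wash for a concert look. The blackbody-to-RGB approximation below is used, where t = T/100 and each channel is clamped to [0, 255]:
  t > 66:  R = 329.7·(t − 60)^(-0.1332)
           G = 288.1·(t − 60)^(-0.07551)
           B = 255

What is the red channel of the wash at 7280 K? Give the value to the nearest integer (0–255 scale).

235

t = 7280/100 = 72.8; the t > 66 branch applies.
R = 329.7·(72.8 − 60)^(-0.1332) = 329.7·12.8^(-0.1332) = 329.7·0.71206 = 234.768.
Rounded: 235.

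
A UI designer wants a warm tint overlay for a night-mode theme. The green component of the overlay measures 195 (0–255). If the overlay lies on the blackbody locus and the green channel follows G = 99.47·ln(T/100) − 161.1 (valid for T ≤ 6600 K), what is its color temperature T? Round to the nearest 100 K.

3600 K

ln t = (195 + 161.1) / 99.47 = 3.5800.
t = e^3.5800 = 35.873.
T = 100·t = 3587 K → 3600 K to the nearest 100 K.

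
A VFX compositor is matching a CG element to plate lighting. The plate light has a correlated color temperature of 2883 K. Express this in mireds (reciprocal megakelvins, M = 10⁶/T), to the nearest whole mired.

M = 10⁶ / 2883 = 346.861 → 347 mireds.

347 mireds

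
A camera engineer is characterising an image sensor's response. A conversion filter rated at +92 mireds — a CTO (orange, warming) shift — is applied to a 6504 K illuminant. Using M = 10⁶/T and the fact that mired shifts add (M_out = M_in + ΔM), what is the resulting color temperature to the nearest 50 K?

M_in = 10⁶/6504 = 153.75 mireds.
M_out = 153.75 + (+92) = 245.75 mireds.
T_out = 10⁶/245.75 = 4069.2 K → 4050 K.

4050 K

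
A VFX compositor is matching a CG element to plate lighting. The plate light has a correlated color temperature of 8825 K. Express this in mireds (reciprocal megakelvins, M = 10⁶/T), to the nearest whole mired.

113 mireds

M = 10⁶ / 8825 = 113.314 → 113 mireds.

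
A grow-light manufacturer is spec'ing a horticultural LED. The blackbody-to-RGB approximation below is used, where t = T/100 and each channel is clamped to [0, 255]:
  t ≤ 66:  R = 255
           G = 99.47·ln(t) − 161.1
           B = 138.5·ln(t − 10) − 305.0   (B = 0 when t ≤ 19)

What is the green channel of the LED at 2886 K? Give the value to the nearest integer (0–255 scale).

173

t = 2886/100 = 28.86; the t ≤ 66 branch applies.
G = 99.47·ln 28.86 − 161.1 = 99.47·3.3625 − 161.1 = 173.364.
Rounded: 173.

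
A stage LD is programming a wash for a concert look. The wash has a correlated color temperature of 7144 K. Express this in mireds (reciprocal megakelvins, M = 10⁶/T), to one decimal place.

M = 10⁶ / 7144 = 139.978 → 140.0 mireds.

140.0 mireds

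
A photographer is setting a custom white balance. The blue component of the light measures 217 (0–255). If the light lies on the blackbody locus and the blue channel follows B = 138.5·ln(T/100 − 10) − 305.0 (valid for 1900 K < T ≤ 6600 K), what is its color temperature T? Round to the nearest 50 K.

ln(t − 10) = (217 + 305.0) / 138.5 = 3.7690.
t − 10 = e^3.7690 = 43.335, so t = 53.335.
T = 100·t = 5333 K → 5350 K to the nearest 50 K.

5350 K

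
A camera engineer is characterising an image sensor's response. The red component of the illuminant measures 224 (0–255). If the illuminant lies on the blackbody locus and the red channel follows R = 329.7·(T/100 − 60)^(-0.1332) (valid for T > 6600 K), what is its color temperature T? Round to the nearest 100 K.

7800 K

(t − 60)^(-0.1332) = 224/329.7 = 0.67941.
t − 60 = 0.67941^(1/-0.1332) = 0.67941^(-7.508) = 18.209, so t = 78.209.
T = 100·t = 7821 K → 7800 K to the nearest 100 K.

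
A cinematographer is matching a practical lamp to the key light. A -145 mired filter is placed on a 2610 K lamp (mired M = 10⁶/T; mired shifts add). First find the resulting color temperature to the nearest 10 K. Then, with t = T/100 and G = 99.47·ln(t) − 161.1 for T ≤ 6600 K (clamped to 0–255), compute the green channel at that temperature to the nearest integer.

211

M_in = 10⁶/2610 = 383.14; M_out = 383.14 + (-145) = 238.14.
T_out = 10⁶/238.14 = 4199.2 K → 4200 K; t = 42.
G = 99.47·ln 42 − 161.1 = 99.47·3.7377 − 161.1 = 210.686.
Rounded: 211.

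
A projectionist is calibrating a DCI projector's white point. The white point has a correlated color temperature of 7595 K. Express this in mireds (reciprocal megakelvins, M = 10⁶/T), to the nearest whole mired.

132 mireds

M = 10⁶ / 7595 = 131.666 → 132 mireds.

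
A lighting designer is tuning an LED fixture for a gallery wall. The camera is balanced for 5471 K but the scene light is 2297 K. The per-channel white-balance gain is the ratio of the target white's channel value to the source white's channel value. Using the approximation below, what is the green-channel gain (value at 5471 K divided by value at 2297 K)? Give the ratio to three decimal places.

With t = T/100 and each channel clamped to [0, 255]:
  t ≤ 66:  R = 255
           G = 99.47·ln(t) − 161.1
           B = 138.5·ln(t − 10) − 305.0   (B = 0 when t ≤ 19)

At 2297 K (t = 22.97):
  G = 99.47·ln 22.97 − 161.1 = 99.47·3.1342 − 161.1 = 150.658.
At 5471 K (t = 54.71):
  G = 99.47·ln 54.71 − 161.1 = 99.47·4.0020 − 161.1 = 236.984.
Gain = 236.984 / 150.658 = 1.5730 → 1.573.

1.573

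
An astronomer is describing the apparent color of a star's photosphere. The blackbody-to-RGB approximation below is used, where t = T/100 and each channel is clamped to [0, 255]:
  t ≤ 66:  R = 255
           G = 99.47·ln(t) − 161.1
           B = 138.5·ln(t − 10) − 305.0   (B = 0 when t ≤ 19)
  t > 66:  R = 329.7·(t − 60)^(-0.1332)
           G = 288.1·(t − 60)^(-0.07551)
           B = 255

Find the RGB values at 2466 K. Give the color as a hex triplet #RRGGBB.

#FF9E43

t = 2466/100 = 24.66; the t ≤ 66 branch applies.
R = 255 by definition for t ≤ 66.
G = 99.47·ln 24.66 − 161.1 = 99.47·3.2052 − 161.1 = 157.720.
B = 138.5·ln(24.66 − 10) − 305.0 = 138.5·ln 14.66 − 305.0 = 138.5·2.6851 − 305.0 = 66.889.
Rounded: (255, 158, 67).
In hex: #FF9E43.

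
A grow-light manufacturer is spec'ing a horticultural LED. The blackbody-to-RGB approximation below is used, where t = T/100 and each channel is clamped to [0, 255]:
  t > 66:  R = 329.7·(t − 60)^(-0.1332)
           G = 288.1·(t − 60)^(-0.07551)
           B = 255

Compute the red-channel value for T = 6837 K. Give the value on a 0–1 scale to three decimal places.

t = 6837/100 = 68.37; the t > 66 branch applies.
R = 329.7·(68.37 − 60)^(-0.1332) = 329.7·8.37^(-0.1332) = 329.7·0.75352 = 248.435.
On a 0–1 scale: 248.435/255 = 0.9743 → 0.974.

0.974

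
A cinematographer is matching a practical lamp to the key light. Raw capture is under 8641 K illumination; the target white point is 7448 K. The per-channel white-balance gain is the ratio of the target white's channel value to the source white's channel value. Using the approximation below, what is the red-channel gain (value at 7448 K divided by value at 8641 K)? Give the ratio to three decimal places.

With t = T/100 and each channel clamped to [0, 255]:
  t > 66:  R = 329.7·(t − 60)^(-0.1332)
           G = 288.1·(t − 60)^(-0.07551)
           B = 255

1.083

At 8641 K (t = 86.41):
  R = 329.7·(86.41 − 60)^(-0.1332) = 329.7·26.41^(-0.1332) = 329.7·0.64658 = 213.177.
At 7448 K (t = 74.48):
  R = 329.7·(74.48 − 60)^(-0.1332) = 329.7·14.48^(-0.1332) = 329.7·0.70046 = 230.943.
Gain = 230.943 / 213.177 = 1.0833 → 1.083.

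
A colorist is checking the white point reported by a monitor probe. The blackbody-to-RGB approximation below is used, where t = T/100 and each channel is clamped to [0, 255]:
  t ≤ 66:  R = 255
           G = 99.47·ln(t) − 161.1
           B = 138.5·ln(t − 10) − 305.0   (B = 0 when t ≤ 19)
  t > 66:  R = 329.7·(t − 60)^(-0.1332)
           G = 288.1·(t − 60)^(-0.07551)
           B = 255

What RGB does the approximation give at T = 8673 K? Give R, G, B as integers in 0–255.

R=213, G=225, B=255

t = 8673/100 = 86.73; the t > 66 branch applies.
R = 329.7·(86.73 − 60)^(-0.1332) = 329.7·26.73^(-0.1332) = 329.7·0.64554 = 212.835.
G = 288.1·(86.73 − 60)^(-0.07551) = 288.1·26.73^(-0.07551) = 288.1·0.78027 = 224.797.
B = 255 by definition for t > 66.
Rounded: (213, 225, 255).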